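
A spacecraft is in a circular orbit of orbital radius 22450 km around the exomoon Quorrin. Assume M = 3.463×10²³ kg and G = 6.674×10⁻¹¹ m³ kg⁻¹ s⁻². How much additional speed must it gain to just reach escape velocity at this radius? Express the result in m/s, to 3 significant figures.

Δv ≈ 420 m/s

μ = GM = 6.674×10⁻¹¹ × 3.463×10²³ = 2.311×10¹³ m³/s².
r = 22450 km = 2.245×10⁷ m.
Circular speed v_c = √(μ/r) = 1015 m/s.
Escape speed v_esc = √(2μ/r) = √2 × v_c = 1435 m/s.
Δv = v_esc − v_c = 420.3 m/s.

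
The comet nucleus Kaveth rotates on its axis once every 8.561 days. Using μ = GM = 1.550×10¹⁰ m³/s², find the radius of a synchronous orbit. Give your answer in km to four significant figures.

T = 8.561 days = 7.397×10⁵ s.
A synchronous orbit has period T, so by Kepler's third law a = (μT²/4π²)^(1/3).
μT²/4π² = 1.550×10¹⁰ × (7.397×10⁵)² / 39.48 = 2.148×10²⁰ m³.
a = 5.989×10⁶ m = 5988.9 km.

r_sync ≈ 5989 km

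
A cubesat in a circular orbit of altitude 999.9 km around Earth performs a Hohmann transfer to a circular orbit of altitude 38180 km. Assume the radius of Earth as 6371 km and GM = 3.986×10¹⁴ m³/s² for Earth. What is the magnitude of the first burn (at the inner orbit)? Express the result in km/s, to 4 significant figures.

Δv ≈ 2.280 km/s

r₁ = 6371 + 999.9 = 7370.9 km = 7.3709×10⁶ m.
r₂ = 6371 + 38180 = 44551 km = 4.4551×10⁷ m.
Transfer ellipse a_t = (r₁ + r₂)/2 = 2.596×10⁷ m.
At r₁: circular v_c1 = √(μ/r₁) = 7354 m/s; transfer-perigee v_p = √[μ(2/r₁ − 1/a_t)] = 9633 m/s.
Δv₁ = v_p − v_c1 = 2280 m/s.
= 2.280 km/s.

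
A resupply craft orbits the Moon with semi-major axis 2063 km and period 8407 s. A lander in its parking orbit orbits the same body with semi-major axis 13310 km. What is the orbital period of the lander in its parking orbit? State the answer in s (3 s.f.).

Kepler's third law: T² ∝ a³, so T₂ = T₁ (a₂/a₁)^(3/2).
a₂/a₁ = 6.452, (a₂/a₁)^(3/2) = 16.39.
T₂ = 8407 × 16.39 = 1.378×10⁵ s.

T₂ ≈ 1.38×10⁵ s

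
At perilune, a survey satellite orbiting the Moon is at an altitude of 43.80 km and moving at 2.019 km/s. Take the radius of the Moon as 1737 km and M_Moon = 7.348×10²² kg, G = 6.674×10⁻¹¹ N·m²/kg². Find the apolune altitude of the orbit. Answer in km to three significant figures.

μ = GM = 6.674×10⁻¹¹ × 7.348×10²² = 4.904×10¹² m³/s².
r_p = 1737 + 43.80 = 1780.8 km = 1.781×10⁶ m.
Specific energy ε = v²/2 − μ/r = -7.157×10⁵ J/kg, so a = −μ/(2ε) = 3.426×10⁶ m.
The apsides satisfy r_p + r_a = 2a, so the apolune radius is 2a − r_p = 5.072×10⁶ m = 5071.6 km.
Apolune altitude = 5071.6 − 1737 = 3334.6 km.

apolune altitude ≈ 3330 km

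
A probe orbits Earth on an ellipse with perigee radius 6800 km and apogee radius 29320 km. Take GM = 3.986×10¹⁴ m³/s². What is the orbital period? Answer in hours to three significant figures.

Semi-major axis a = (r_p + r_a)/2 = (6800.0 + 29320)/2 = 18060 km = 1.806×10⁷ m.
By Kepler's third law T = 2π√(a³/μ) = 2π × 3.844×10³ = 2.415×10⁴ s.
= 6.709 hours.

T ≈ 6.71 hours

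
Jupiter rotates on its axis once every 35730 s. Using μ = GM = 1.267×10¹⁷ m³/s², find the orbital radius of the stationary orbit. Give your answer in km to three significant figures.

r_sync ≈ 1.60×10⁵ km

A synchronous orbit has period T, so by Kepler's third law a = (μT²/4π²)^(1/3).
μT²/4π² = 1.267×10¹⁷ × (3.573×10⁴)² / 39.48 = 4.097×10²⁴ m³.
a = 1.600×10⁸ m = 1.6002×10⁵ km.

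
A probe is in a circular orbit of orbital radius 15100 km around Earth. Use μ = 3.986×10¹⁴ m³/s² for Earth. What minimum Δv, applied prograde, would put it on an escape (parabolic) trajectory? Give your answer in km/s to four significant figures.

Δv ≈ 2.128 km/s

r = 15100 km = 1.510×10⁷ m.
Circular speed v_c = √(μ/r) = 5138 m/s.
Escape speed v_esc = √(2μ/r) = √2 × v_c = 7266 m/s.
Δv = v_esc − v_c = 2128 m/s = 2.128 km/s.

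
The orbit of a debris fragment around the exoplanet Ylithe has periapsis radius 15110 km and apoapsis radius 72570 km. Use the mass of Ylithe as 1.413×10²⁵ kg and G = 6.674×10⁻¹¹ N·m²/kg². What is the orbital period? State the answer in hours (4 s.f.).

μ = GM = 6.674×10⁻¹¹ × 1.413×10²⁵ = 9.430×10¹⁴ m³/s².
Semi-major axis a = (r_p + r_a)/2 = (15110 + 72570)/2 = 43840 km = 4.384×10⁷ m.
By Kepler's third law T = 2π√(a³/μ) = 2π × 9.452×10³ = 5.939×10⁴ s.
= 16.50 hours.

T ≈ 16.50 hours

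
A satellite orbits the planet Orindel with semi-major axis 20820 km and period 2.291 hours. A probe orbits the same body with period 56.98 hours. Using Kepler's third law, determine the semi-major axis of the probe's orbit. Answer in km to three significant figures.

Kepler's third law: a³ ∝ T², so a₂ = a₁ (T₂/T₁)^(2/3).
T₂/T₁ = 24.87, (T₂/T₁)^(2/3) = 8.520.
a₂ = 20820 × 8.520 = 1.774×10⁵ km.

a₂ ≈ 1.77×10⁵ km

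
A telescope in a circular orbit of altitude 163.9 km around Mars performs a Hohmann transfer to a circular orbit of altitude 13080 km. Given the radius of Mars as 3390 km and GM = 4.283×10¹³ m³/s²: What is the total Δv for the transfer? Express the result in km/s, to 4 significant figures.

r₁ = 3390 + 163.9 = 3553.9 km = 3.5539×10⁶ m.
r₂ = 3390 + 13080 = 16470 km = 1.6470×10⁷ m.
Transfer ellipse a_t = (r₁ + r₂)/2 = 1.001×10⁷ m.
At r₁: circular v_c1 = √(μ/r₁) = 3472 m/s; transfer-periapsis v_p = √[μ(2/r₁ − 1/a_t)] = 4453 m/s.
Δv₁ = v_p − v_c1 = 981.0 m/s.
At r₂: circular v_c2 = √(μ/r₂) = 1613 m/s; transfer-apoapsis v_a = √[μ(2/r₂ − 1/a_t)] = 960.8 m/s.
Δv₂ = v_c2 − v_a = 651.8 m/s.
Total Δv = Δv₁ + Δv₂ = 1633 m/s = 1.633 km/s.

Δv_total ≈ 1.633 km/s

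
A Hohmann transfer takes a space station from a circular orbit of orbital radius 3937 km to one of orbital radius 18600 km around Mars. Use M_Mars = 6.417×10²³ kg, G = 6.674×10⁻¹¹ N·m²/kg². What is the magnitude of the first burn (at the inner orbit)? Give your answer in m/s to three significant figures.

μ = GM = 6.674×10⁻¹¹ × 6.417×10²³ = 4.283×10¹³ m³/s².
r₁ = 3937 km = 3.937×10⁶ m.
r₂ = 18600 km = 1.860×10⁷ m.
Transfer ellipse a_t = (r₁ + r₂)/2 = 1.127×10⁷ m.
At r₁: circular v_c1 = √(μ/r₁) = 3298 m/s; transfer-periapsis v_p = √[μ(2/r₁ − 1/a_t)] = 4237 m/s.
Δv₁ = v_p − v_c1 = 939.2 m/s.

Δv ≈ 939 m/s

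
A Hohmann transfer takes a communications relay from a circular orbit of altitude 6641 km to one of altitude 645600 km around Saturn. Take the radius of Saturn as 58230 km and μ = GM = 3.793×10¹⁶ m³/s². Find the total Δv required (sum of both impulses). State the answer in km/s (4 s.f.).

r₁ = 58230 + 6641 = 64871 km = 6.4871×10⁷ m.
r₂ = 58230 + 645600 = 703830 km = 7.0383×10⁸ m.
Transfer ellipse a_t = (r₁ + r₂)/2 = 3.844×10⁸ m.
At r₁: circular v_c1 = √(μ/r₁) = 24180 m/s; transfer-perikrone v_p = √[μ(2/r₁ − 1/a_t)] = 32720 m/s.
Δv₁ = v_p − v_c1 = 8541 m/s.
At r₂: circular v_c2 = √(μ/r₂) = 7341 m/s; transfer-apokrone v_a = √[μ(2/r₂ − 1/a_t)] = 3016 m/s.
Δv₂ = v_c2 − v_a = 4325 m/s.
Total Δv = Δv₁ + Δv₂ = 12870 m/s = 12.87 km/s.

Δv_total ≈ 12.87 km/s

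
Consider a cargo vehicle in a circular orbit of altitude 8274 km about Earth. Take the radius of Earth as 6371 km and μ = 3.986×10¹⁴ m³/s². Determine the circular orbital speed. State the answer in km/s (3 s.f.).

v ≈ 5.22 km/s

r = 6371 + 8274 = 14645 km = 1.4645×10⁷ m.
For a circular orbit v = √(μ/r) = √(3.986×10¹⁴ / 1.464×10⁷) = √(2.722×10⁷) = 5217 m/s.
That is 5.217 km/s.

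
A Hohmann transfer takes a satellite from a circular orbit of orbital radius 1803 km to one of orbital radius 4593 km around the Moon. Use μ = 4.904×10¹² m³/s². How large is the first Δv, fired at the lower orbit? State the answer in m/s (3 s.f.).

r₁ = 1803 km = 1.803×10⁶ m.
r₂ = 4593 km = 4.593×10⁶ m.
Transfer ellipse a_t = (r₁ + r₂)/2 = 3.198×10⁶ m.
At r₁: circular v_c1 = √(μ/r₁) = 1649 m/s; transfer-perilune v_p = √[μ(2/r₁ − 1/a_t)] = 1976 m/s.
Δv₁ = v_p − v_c1 = 327.2 m/s.

Δv ≈ 327 m/s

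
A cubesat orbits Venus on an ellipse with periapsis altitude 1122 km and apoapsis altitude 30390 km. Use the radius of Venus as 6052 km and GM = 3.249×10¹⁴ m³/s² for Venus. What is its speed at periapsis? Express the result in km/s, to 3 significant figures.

v ≈ 8.70 km/s

r_p = 6052 + 1122 = 7174.0 km = 7.1740×10⁶ m.
r_a = 6052 + 30390 = 36442 km = 3.6442×10⁷ m.
Semi-major axis a = (r_p + r_a)/2 = 21808 km = 2.181×10⁷ m.
Vis-viva: v² = μ(2/r − 1/a) = 3.249×10¹⁴ × (2.788×10⁻⁷ − 4.585×10⁻⁸) = 7.568×10⁷ m²/s².
v = 8699 m/s = 8.699 km/s.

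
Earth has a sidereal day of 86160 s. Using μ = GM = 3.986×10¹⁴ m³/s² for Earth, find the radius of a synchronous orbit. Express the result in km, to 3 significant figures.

r_sync ≈ 42200 km

A synchronous orbit has period T, so by Kepler's third law a = (μT²/4π²)^(1/3).
μT²/4π² = 3.986×10¹⁴ × (8.616×10⁴)² / 39.48 = 7.495×10²² m³.
a = 4.216×10⁷ m = 42163 km.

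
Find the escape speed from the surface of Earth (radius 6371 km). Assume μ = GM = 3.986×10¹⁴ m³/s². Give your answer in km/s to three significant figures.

v_esc ≈ 11.2 km/s

r = R = 6.371×10⁶ m.
Escape speed v_esc = √(2μ/r) = √(2 × 3.986×10¹⁴ / 6.371×10⁶) = √(1.251×10⁸) = 11190 m/s.
= 11.19 km/s.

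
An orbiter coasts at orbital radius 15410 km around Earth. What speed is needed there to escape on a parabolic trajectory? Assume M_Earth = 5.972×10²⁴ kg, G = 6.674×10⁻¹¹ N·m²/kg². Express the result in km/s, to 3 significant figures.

μ = GM = 6.674×10⁻¹¹ × 5.972×10²⁴ = 3.986×10¹⁴ m³/s².
r = 15410 km = 1.541×10⁷ m.
Escape speed v_esc = √(2μ/r) = √(2 × 3.986×10¹⁴ / 1.541×10⁷) = √(5.173×10⁷) = 7192 m/s.
= 7.192 km/s.

v_esc ≈ 7.19 km/s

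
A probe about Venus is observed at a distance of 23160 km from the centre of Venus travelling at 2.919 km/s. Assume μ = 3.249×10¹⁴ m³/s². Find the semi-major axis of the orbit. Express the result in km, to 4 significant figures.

a ≈ 16630 km

r = 2.316×10⁷ m.
Specific orbital energy ε = v²/2 − μ/r = (2919)²/2 − 3.249×10¹⁴/2.316×10⁷ = -9.768×10⁶ J/kg.
Since ε = −μ/(2a), a = −μ/(2ε) = 1.663×10⁷ m = 16630 km.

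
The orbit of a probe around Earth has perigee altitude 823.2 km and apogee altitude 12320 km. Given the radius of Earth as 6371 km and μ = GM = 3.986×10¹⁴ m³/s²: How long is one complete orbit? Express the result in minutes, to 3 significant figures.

r_p = 6371 + 823.2 = 7194.2 km = 7.1942×10⁶ m.
r_a = 6371 + 12320 = 18691 km = 1.8691×10⁷ m.
Semi-major axis a = (r_p + r_a)/2 = (7194.2 + 18691)/2 = 12943 km = 1.294×10⁷ m.
By Kepler's third law T = 2π√(a³/μ) = 2π × 2.332×10³ = 1.465×10⁴ s.
= 244.2 minutes.

T ≈ 244 minutes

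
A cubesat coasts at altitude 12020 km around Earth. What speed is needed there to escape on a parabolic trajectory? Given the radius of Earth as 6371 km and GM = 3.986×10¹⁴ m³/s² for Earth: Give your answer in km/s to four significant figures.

r = 6371 + 12020 = 18391 km = 1.8391×10⁷ m.
Escape speed v_esc = √(2μ/r) = √(2 × 3.986×10¹⁴ / 1.839×10⁷) = √(4.335×10⁷) = 6584 m/s.
= 6.584 km/s.

v_esc ≈ 6.584 km/s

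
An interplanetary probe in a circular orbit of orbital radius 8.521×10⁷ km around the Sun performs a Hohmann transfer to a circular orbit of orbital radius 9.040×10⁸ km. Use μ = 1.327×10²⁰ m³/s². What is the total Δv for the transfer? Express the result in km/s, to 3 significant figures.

r₁ = 8.521×10⁷ km = 8.521×10¹⁰ m.
r₂ = 9.040×10⁸ km = 9.040×10¹¹ m.
Transfer ellipse a_t = (r₁ + r₂)/2 = 4.946×10¹¹ m.
At r₁: circular v_c1 = √(μ/r₁) = 39460 m/s; transfer-perihelion v_p = √[μ(2/r₁ − 1/a_t)] = 53350 m/s.
Δv₁ = v_p − v_c1 = 13890 m/s.
At r₂: circular v_c2 = √(μ/r₂) = 12120 m/s; transfer-aphelion v_a = √[μ(2/r₂ − 1/a_t)] = 5029 m/s.
Δv₂ = v_c2 − v_a = 7087 m/s.
Total Δv = Δv₁ + Δv₂ = 20980 m/s = 20.98 km/s.

Δv_total ≈ 21.0 km/s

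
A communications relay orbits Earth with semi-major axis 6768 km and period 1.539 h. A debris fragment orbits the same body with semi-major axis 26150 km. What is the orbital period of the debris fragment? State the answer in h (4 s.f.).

T₂ ≈ 11.69 h

Kepler's third law: T² ∝ a³, so T₂ = T₁ (a₂/a₁)^(3/2).
a₂/a₁ = 3.864, (a₂/a₁)^(3/2) = 7.595.
T₂ = 1.539 × 7.595 = 11.69 h.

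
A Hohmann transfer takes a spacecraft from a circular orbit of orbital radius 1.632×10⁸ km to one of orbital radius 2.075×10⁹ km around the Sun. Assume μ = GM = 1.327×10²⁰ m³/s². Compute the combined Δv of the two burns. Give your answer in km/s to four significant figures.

Δv_total ≈ 15.26 km/s

r₁ = 1.632×10⁸ km = 1.632×10¹¹ m.
r₂ = 2.075×10⁹ km = 2.075×10¹² m.
Transfer ellipse a_t = (r₁ + r₂)/2 = 1.119×10¹² m.
At r₁: circular v_c1 = √(μ/r₁) = 28520 m/s; transfer-perihelion v_p = √[μ(2/r₁ − 1/a_t)] = 38830 m/s.
Δv₁ = v_p − v_c1 = 10310 m/s.
At r₂: circular v_c2 = √(μ/r₂) = 7997 m/s; transfer-aphelion v_a = √[μ(2/r₂ − 1/a_t)] = 3054 m/s.
Δv₂ = v_c2 − v_a = 4943 m/s.
Total Δv = Δv₁ + Δv₂ = 15260 m/s = 15.26 km/s.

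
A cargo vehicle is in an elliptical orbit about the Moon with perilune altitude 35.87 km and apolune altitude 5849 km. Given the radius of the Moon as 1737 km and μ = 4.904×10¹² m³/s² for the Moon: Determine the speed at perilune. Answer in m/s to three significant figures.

v ≈ 2120 m/s

r_p = 1737 + 35.87 = 1772.9 km = 1.7729×10⁶ m.
r_a = 1737 + 5849 = 7586.0 km = 7.5860×10⁶ m.
Semi-major axis a = (r_p + r_a)/2 = 4679.4 km = 4.679×10⁶ m.
Vis-viva: v² = μ(2/r − 1/a) = 4.904×10¹² × (1.128×10⁻⁶ − 2.137×10⁻⁷) = 4.484×10⁶ m²/s².
v = 2118 m/s.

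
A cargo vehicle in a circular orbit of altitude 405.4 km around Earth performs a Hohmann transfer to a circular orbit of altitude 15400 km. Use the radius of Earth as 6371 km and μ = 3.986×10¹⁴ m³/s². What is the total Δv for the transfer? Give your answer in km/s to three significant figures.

Δv_total ≈ 3.13 km/s

r₁ = 6371 + 405.4 = 6776.4 km = 6.7764×10⁶ m.
r₂ = 6371 + 15400 = 21771 km = 2.1771×10⁷ m.
Transfer ellipse a_t = (r₁ + r₂)/2 = 1.427×10⁷ m.
At r₁: circular v_c1 = √(μ/r₁) = 7670 m/s; transfer-perigee v_p = √[μ(2/r₁ − 1/a_t)] = 9472 m/s.
Δv₁ = v_p − v_c1 = 1802 m/s.
At r₂: circular v_c2 = √(μ/r₂) = 4279 m/s; transfer-apogee v_a = √[μ(2/r₂ − 1/a_t)] = 2948 m/s.
Δv₂ = v_c2 − v_a = 1331 m/s.
Total Δv = Δv₁ + Δv₂ = 3133 m/s = 3.133 km/s.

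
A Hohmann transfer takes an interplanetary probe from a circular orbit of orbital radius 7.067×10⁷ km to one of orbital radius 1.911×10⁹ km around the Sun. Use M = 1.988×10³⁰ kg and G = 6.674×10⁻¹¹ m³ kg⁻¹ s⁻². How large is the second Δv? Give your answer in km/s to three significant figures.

Δv ≈ 6.11 km/s

μ = GM = 6.674×10⁻¹¹ × 1.988×10³⁰ = 1.327×10²⁰ m³/s².
r₁ = 7.067×10⁷ km = 7.067×10¹⁰ m.
r₂ = 1.911×10⁹ km = 1.911×10¹² m.
Transfer ellipse a_t = (r₁ + r₂)/2 = 9.908×10¹¹ m.
At r₁: circular v_c1 = √(μ/r₁) = 43330 m/s; transfer-perihelion v_p = √[μ(2/r₁ − 1/a_t)] = 60170 m/s.
At r₂: circular v_c2 = √(μ/r₂) = 8332 m/s; transfer-aphelion v_a = √[μ(2/r₂ − 1/a_t)] = 2225 m/s.
Δv₂ = v_c2 − v_a = 6107 m/s.
= 6.107 km/s.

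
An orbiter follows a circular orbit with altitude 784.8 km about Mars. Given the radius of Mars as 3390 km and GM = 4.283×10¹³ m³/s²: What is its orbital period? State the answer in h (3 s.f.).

r = 3390 + 784.8 = 4174.8 km = 4.1748×10⁶ m.
Kepler's third law: T = 2π√(r³/μ) = 2π√((4.175×10⁶)³ / 4.283×10¹³).
r³/μ = 1.699×10⁶ s², so T = 2π × 1.303×10³ = 8.190×10³ s.
Converting: 8.190×10³ s ÷ 3600 = 2.275 h.

T ≈ 2.27 h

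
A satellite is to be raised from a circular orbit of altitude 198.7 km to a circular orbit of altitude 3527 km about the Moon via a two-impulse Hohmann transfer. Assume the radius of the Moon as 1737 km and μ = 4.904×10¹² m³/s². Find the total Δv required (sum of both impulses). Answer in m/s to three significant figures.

r₁ = 1737 + 198.7 = 1935.7 km = 1.9357×10⁶ m.
r₂ = 1737 + 3527 = 5264.0 km = 5.2640×10⁶ m.
Transfer ellipse a_t = (r₁ + r₂)/2 = 3.600×10⁶ m.
At r₁: circular v_c1 = √(μ/r₁) = 1592 m/s; transfer-perilune v_p = √[μ(2/r₁ − 1/a_t)] = 1925 m/s.
Δv₁ = v_p − v_c1 = 333.1 m/s.
At r₂: circular v_c2 = √(μ/r₂) = 965.2 m/s; transfer-apolune v_a = √[μ(2/r₂ − 1/a_t)] = 707.8 m/s.
Δv₂ = v_c2 − v_a = 257.4 m/s.
Total Δv = Δv₁ + Δv₂ = 590.5 m/s.

Δv_total ≈ 590 m/s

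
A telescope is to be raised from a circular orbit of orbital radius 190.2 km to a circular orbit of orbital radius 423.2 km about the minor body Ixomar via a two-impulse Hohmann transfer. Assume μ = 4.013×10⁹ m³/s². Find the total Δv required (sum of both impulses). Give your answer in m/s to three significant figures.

Δv_total ≈ 46.1 m/s

r₁ = 190.2 km = 1.902×10⁵ m.
r₂ = 423.2 km = 4.232×10⁵ m.
Transfer ellipse a_t = (r₁ + r₂)/2 = 3.067×10⁵ m.
At r₁: circular v_c1 = √(μ/r₁) = 145.3 m/s; transfer-periapsis v_p = √[μ(2/r₁ − 1/a_t)] = 170.6 m/s.
Δv₁ = v_p − v_c1 = 25.37 m/s.
At r₂: circular v_c2 = √(μ/r₂) = 97.38 m/s; transfer-apoapsis v_a = √[μ(2/r₂ − 1/a_t)] = 76.68 m/s.
Δv₂ = v_c2 − v_a = 20.69 m/s.
Total Δv = Δv₁ + Δv₂ = 46.06 m/s.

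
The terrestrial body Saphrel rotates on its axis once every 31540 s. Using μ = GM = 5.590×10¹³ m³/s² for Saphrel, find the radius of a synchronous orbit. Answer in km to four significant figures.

r_sync ≈ 11210 km

A synchronous orbit has period T, so by Kepler's third law a = (μT²/4π²)^(1/3).
μT²/4π² = 5.590×10¹³ × (3.154×10⁴)² / 39.48 = 1.409×10²¹ m³.
a = 1.121×10⁷ m = 11210 km.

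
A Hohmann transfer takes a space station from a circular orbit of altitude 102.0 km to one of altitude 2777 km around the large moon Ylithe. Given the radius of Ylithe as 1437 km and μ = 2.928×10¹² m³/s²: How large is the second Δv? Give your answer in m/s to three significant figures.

r₁ = 1437 + 102.0 = 1539.0 km = 1.5390×10⁶ m.
r₂ = 1437 + 2777 = 4214.0 km = 4.2140×10⁶ m.
Transfer ellipse a_t = (r₁ + r₂)/2 = 2.876×10⁶ m.
At r₁: circular v_c1 = √(μ/r₁) = 1379 m/s; transfer-periapsis v_p = √[μ(2/r₁ − 1/a_t)] = 1669 m/s.
At r₂: circular v_c2 = √(μ/r₂) = 833.6 m/s; transfer-apoapsis v_a = √[μ(2/r₂ − 1/a_t)] = 609.7 m/s.
Δv₂ = v_c2 − v_a = 223.8 m/s.

Δv ≈ 224 m/s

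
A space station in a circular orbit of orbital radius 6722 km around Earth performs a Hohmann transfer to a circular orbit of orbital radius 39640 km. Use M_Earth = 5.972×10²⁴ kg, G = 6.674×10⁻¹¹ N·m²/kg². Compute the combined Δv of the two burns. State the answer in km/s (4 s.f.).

Δv_total ≈ 3.833 km/s

μ = GM = 6.674×10⁻¹¹ × 5.972×10²⁴ = 3.986×10¹⁴ m³/s².
r₁ = 6722 km = 6.722×10⁶ m.
r₂ = 39640 km = 3.964×10⁷ m.
Transfer ellipse a_t = (r₁ + r₂)/2 = 2.318×10⁷ m.
At r₁: circular v_c1 = √(μ/r₁) = 7700 m/s; transfer-perigee v_p = √[μ(2/r₁ − 1/a_t)] = 10070 m/s.
Δv₁ = v_p − v_c1 = 2369 m/s.
At r₂: circular v_c2 = √(μ/r₂) = 3171 m/s; transfer-apogee v_a = √[μ(2/r₂ − 1/a_t)] = 1708 m/s.
Δv₂ = v_c2 − v_a = 1463 m/s.
Total Δv = Δv₁ + Δv₂ = 3833 m/s = 3.833 km/s.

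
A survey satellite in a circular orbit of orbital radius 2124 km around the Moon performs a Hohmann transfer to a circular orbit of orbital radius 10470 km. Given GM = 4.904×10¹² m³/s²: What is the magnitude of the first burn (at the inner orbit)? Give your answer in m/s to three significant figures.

r₁ = 2124 km = 2.124×10⁶ m.
r₂ = 10470 km = 1.047×10⁷ m.
Transfer ellipse a_t = (r₁ + r₂)/2 = 6.297×10⁶ m.
At r₁: circular v_c1 = √(μ/r₁) = 1519 m/s; transfer-perilune v_p = √[μ(2/r₁ − 1/a_t)] = 1959 m/s.
Δv₁ = v_p − v_c1 = 439.8 m/s.

Δv ≈ 440 m/s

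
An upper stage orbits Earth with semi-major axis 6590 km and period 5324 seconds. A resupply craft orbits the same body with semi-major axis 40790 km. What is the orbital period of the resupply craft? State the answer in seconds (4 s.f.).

T₂ ≈ 81990 seconds

Kepler's third law: T² ∝ a³, so T₂ = T₁ (a₂/a₁)^(3/2).
a₂/a₁ = 6.190, (a₂/a₁)^(3/2) = 15.40.
T₂ = 5324 × 15.40 = 81990 seconds.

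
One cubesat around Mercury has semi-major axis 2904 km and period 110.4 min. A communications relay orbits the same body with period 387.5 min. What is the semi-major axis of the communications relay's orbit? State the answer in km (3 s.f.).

Kepler's third law: a³ ∝ T², so a₂ = a₁ (T₂/T₁)^(2/3).
T₂/T₁ = 3.510, (T₂/T₁)^(2/3) = 2.310.
a₂ = 2904 × 2.310 = 6707 km.

a₂ ≈ 6710 km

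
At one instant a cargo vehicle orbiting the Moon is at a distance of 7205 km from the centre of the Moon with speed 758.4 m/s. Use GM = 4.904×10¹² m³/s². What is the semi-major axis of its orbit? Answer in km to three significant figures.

a ≈ 6240 km

r = 7.205×10⁶ m.
Vis-viva rearranged: 1/a = 2/r − v²/μ = 2.776×10⁻⁷ − 1.173×10⁻⁷ = 1.603×10⁻⁷ m⁻¹.
a = 6.238×10⁶ m = 6238.3 km.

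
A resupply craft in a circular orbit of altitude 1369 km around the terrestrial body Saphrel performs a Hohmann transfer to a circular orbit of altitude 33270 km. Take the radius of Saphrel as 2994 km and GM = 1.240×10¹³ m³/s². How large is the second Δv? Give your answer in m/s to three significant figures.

Δv ≈ 314 m/s

r₁ = 2994 + 1369 = 4363.0 km = 4.3630×10⁶ m.
r₂ = 2994 + 33270 = 36264 km = 3.6264×10⁷ m.
Transfer ellipse a_t = (r₁ + r₂)/2 = 2.031×10⁷ m.
At r₁: circular v_c1 = √(μ/r₁) = 1686 m/s; transfer-periapsis v_p = √[μ(2/r₁ − 1/a_t)] = 2252 m/s.
At r₂: circular v_c2 = √(μ/r₂) = 584.8 m/s; transfer-apoapsis v_a = √[μ(2/r₂ − 1/a_t)] = 271.0 m/s.
Δv₂ = v_c2 − v_a = 313.8 m/s.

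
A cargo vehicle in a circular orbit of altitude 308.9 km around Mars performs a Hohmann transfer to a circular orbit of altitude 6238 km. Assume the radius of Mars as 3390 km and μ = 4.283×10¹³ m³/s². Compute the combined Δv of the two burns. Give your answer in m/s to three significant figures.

r₁ = 3390 + 308.9 = 3698.9 km = 3.6989×10⁶ m.
r₂ = 3390 + 6238 = 9628.0 km = 9.6280×10⁶ m.
Transfer ellipse a_t = (r₁ + r₂)/2 = 6.663×10⁶ m.
At r₁: circular v_c1 = √(μ/r₁) = 3403 m/s; transfer-periapsis v_p = √[μ(2/r₁ − 1/a_t)] = 4090 m/s.
Δv₁ = v_p − v_c1 = 687.5 m/s.
At r₂: circular v_c2 = √(μ/r₂) = 2109 m/s; transfer-apoapsis v_a = √[μ(2/r₂ − 1/a_t)] = 1571 m/s.
Δv₂ = v_c2 − v_a = 537.7 m/s.
Total Δv = Δv₁ + Δv₂ = 1225 m/s.

Δv_total ≈ 1230 m/s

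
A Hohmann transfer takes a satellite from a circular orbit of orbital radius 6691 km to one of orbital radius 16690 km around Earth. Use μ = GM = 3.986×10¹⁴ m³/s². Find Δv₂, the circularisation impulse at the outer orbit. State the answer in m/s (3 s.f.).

r₁ = 6691 km = 6.691×10⁶ m.
r₂ = 16690 km = 1.669×10⁷ m.
Transfer ellipse a_t = (r₁ + r₂)/2 = 1.169×10⁷ m.
At r₁: circular v_c1 = √(μ/r₁) = 7718 m/s; transfer-perigee v_p = √[μ(2/r₁ − 1/a_t)] = 9222 m/s.
At r₂: circular v_c2 = √(μ/r₂) = 4887 m/s; transfer-apogee v_a = √[μ(2/r₂ − 1/a_t)] = 3697 m/s.
Δv₂ = v_c2 − v_a = 1190 m/s.

Δv ≈ 1190 m/s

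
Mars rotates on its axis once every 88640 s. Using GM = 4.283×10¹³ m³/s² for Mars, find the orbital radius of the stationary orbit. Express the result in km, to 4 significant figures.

r_sync ≈ 20430 km

A synchronous orbit has period T, so by Kepler's third law a = (μT²/4π²)^(1/3).
μT²/4π² = 4.283×10¹³ × (8.864×10⁴)² / 39.48 = 8.524×10²¹ m³.
a = 2.043×10⁷ m = 20428 km.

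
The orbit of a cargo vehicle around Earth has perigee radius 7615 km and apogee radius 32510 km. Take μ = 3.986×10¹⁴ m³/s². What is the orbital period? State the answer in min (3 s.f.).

T ≈ 471 min

Semi-major axis a = (r_p + r_a)/2 = (7615.0 + 32510)/2 = 20062 km = 2.006×10⁷ m.
By Kepler's third law T = 2π√(a³/μ) = 2π × 4.501×10³ = 2.828×10⁴ s.
= 471.3 min.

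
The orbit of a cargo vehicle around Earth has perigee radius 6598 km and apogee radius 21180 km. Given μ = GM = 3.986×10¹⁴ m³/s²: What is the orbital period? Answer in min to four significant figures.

T ≈ 271.5 min

Semi-major axis a = (r_p + r_a)/2 = (6598.0 + 21180)/2 = 13889 km = 1.389×10⁷ m.
By Kepler's third law T = 2π√(a³/μ) = 2π × 2.593×10³ = 1.629×10⁴ s.
= 271.5 min.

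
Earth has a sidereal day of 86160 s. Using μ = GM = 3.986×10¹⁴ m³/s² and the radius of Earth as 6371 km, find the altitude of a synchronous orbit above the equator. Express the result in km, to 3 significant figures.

A synchronous orbit has period T, so by Kepler's third law a = (μT²/4π²)^(1/3).
μT²/4π² = 3.986×10¹⁴ × (8.616×10⁴)² / 39.48 = 7.495×10²² m³.
a = 4.216×10⁷ m = 42163 km.
Altitude h = a − R = 42163 − 6371 = 35792 km.

h_sync ≈ 35800 km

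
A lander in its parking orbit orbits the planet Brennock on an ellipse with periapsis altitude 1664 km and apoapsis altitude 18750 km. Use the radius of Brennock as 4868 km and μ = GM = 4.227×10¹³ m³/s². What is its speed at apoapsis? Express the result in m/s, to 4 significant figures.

r_p = 4868 + 1664 = 6532.0 km = 6.5320×10⁶ m.
r_a = 4868 + 18750 = 23618 km = 2.3618×10⁷ m.
Semi-major axis a = (r_p + r_a)/2 = 15075 km = 1.508×10⁷ m.
Vis-viva: v² = μ(2/r − 1/a) = 4.227×10¹³ × (8.468×10⁻⁸ − 6.633×10⁻⁸) = 7.755×10⁵ m²/s².
v = 880.6 m/s.

v ≈ 880.6 m/s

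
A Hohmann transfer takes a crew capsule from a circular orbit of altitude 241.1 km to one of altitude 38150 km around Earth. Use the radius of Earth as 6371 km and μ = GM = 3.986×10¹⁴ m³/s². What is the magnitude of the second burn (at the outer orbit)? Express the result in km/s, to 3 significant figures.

Δv ≈ 1.47 km/s

r₁ = 6371 + 241.1 = 6612.1 km = 6.6121×10⁶ m.
r₂ = 6371 + 38150 = 44521 km = 4.4521×10⁷ m.
Transfer ellipse a_t = (r₁ + r₂)/2 = 2.557×10⁷ m.
At r₁: circular v_c1 = √(μ/r₁) = 7764 m/s; transfer-perigee v_p = √[μ(2/r₁ − 1/a_t)] = 10250 m/s.
At r₂: circular v_c2 = √(μ/r₂) = 2992 m/s; transfer-apogee v_a = √[μ(2/r₂ − 1/a_t)] = 1522 m/s.
Δv₂ = v_c2 − v_a = 1471 m/s.
= 1.471 km/s.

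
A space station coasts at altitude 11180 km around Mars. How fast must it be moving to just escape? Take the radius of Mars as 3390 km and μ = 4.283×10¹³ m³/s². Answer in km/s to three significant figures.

v_esc ≈ 2.42 km/s

r = 3390 + 11180 = 14570 km = 1.4570×10⁷ m.
Escape speed v_esc = √(2μ/r) = √(2 × 4.283×10¹³ / 1.457×10⁷) = √(5.879×10⁶) = 2425 m/s.
= 2.425 km/s.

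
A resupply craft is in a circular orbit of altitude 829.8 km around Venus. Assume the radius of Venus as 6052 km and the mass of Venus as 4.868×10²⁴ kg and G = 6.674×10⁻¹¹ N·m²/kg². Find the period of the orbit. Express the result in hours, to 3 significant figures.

μ = GM = 6.674×10⁻¹¹ × 4.868×10²⁴ = 3.249×10¹⁴ m³/s².
r = 6052 + 829.8 = 6881.8 km = 6.8818×10⁶ m.
Kepler's third law: T = 2π√(r³/μ) = 2π√((6.882×10⁶)³ / 3.249×10¹⁴).
r³/μ = 1.003×10⁶ s², so T = 2π × 1.002×10³ = 6.293×10³ s.
Converting: 6.293×10³ s ÷ 3600 = 1.748 hours.

T ≈ 1.75 hours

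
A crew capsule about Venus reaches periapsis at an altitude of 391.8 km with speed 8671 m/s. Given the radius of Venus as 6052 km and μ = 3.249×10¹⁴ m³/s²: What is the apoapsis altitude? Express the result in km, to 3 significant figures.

r_p = 6052 + 391.8 = 6443.8 km = 6.444×10⁶ m.
Specific energy ε = v²/2 − μ/r = -1.283×10⁷ J/kg, so a = −μ/(2ε) = 1.266×10⁷ m.
The apsides satisfy r_p + r_a = 2a, so the apoapsis radius is 2a − r_p = 1.888×10⁷ m = 18885 km.
Apoapsis altitude = 18885 − 6052 = 12833 km.

apoapsis altitude ≈ 12800 km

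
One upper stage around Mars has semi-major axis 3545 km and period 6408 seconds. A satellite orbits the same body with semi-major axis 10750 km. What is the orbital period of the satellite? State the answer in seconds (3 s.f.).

T₂ ≈ 33800 seconds

Kepler's third law: T² ∝ a³, so T₂ = T₁ (a₂/a₁)^(3/2).
a₂/a₁ = 3.032, (a₂/a₁)^(3/2) = 5.281.
T₂ = 6408 × 5.281 = 33840 seconds.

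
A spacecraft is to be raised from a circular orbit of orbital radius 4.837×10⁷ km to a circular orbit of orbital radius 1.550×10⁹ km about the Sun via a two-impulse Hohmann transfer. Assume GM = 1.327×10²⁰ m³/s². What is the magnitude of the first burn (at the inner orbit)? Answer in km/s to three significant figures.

r₁ = 4.837×10⁷ km = 4.837×10¹⁰ m.
r₂ = 1.550×10⁹ km = 1.550×10¹² m.
Transfer ellipse a_t = (r₁ + r₂)/2 = 7.992×10¹¹ m.
At r₁: circular v_c1 = √(μ/r₁) = 52380 m/s; transfer-perihelion v_p = √[μ(2/r₁ − 1/a_t)] = 72940 m/s.
Δv₁ = v_p − v_c1 = 20570 m/s.
= 20.57 km/s.

Δv ≈ 20.6 km/s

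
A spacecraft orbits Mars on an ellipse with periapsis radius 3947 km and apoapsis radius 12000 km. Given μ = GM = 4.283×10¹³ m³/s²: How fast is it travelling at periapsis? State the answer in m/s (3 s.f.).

Semi-major axis a = (r_p + r_a)/2 = 7973.5 km = 7.974×10⁶ m.
Vis-viva: v² = μ(2/r − 1/a) = 4.283×10¹³ × (5.067×10⁻⁷ − 1.254×10⁻⁷) = 1.633×10⁷ m²/s².
v = 4041 m/s.

v ≈ 4040 m/s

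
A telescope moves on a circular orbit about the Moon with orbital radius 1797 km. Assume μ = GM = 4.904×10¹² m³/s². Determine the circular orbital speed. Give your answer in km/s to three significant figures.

r = 1797 km = 1.797×10⁶ m.
For a circular orbit v = √(μ/r) = √(4.904×10¹² / 1.797×10⁶) = √(2.729×10⁶) = 1652 m/s.
That is 1.652 km/s.

v ≈ 1.65 km/s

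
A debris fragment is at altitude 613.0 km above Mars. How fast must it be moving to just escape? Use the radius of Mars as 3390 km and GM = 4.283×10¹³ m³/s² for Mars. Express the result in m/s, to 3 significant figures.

v_esc ≈ 4630 m/s

r = 3390 + 613.0 = 4003.0 km = 4.0030×10⁶ m.
Escape speed v_esc = √(2μ/r) = √(2 × 4.283×10¹³ / 4.003×10⁶) = √(2.140×10⁷) = 4626 m/s.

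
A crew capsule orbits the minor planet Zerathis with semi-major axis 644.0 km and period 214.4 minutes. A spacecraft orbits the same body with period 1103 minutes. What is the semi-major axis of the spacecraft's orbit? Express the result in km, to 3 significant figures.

Kepler's third law: a³ ∝ T², so a₂ = a₁ (T₂/T₁)^(2/3).
T₂/T₁ = 5.145, (T₂/T₁)^(2/3) = 2.980.
a₂ = 644.0 × 2.980 = 1919 km.

a₂ ≈ 1920 km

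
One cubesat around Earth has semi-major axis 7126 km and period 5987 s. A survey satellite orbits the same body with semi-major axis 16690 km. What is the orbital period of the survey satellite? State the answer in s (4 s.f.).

T₂ ≈ 21460 s

Kepler's third law: T² ∝ a³, so T₂ = T₁ (a₂/a₁)^(3/2).
a₂/a₁ = 2.342, (a₂/a₁)^(3/2) = 3.584.
T₂ = 5987 × 3.584 = 21460 s.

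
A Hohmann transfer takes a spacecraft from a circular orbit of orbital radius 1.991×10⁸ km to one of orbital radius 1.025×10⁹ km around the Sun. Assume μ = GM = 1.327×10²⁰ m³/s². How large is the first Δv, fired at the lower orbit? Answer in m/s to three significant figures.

Δv ≈ 7590 m/s

r₁ = 1.991×10⁸ km = 1.991×10¹¹ m.
r₂ = 1.025×10⁹ km = 1.025×10¹² m.
Transfer ellipse a_t = (r₁ + r₂)/2 = 6.120×10¹¹ m.
At r₁: circular v_c1 = √(μ/r₁) = 25820 m/s; transfer-perihelion v_p = √[μ(2/r₁ − 1/a_t)] = 33410 m/s.
Δv₁ = v_p − v_c1 = 7593 m/s.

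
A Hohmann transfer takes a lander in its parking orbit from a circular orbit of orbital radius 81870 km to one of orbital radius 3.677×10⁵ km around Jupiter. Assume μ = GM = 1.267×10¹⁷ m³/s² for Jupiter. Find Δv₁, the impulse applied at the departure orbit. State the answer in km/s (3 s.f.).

Δv ≈ 11.0 km/s

r₁ = 81870 km = 8.187×10⁷ m.
r₂ = 3.677×10⁵ km = 3.677×10⁸ m.
Transfer ellipse a_t = (r₁ + r₂)/2 = 2.248×10⁸ m.
At r₁: circular v_c1 = √(μ/r₁) = 39340 m/s; transfer-perijove v_p = √[μ(2/r₁ − 1/a_t)] = 50310 m/s.
Δv₁ = v_p − v_c1 = 10970 m/s.
= 10.97 km/s.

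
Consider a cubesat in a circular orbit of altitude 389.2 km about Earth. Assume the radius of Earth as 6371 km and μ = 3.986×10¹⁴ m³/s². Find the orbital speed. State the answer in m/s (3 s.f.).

r = 6371 + 389.2 = 6760.2 km = 6.7602×10⁶ m.
For a circular orbit v = √(μ/r) = √(3.986×10¹⁴ / 6.760×10⁶) = √(5.896×10⁷) = 7679 m/s.

v ≈ 7680 m/s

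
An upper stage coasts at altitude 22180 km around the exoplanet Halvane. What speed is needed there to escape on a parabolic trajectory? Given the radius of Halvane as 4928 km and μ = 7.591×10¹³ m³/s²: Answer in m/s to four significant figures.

r = 4928 + 22180 = 27108 km = 2.7108×10⁷ m.
Escape speed v_esc = √(2μ/r) = √(2 × 7.591×10¹³ / 2.711×10⁷) = √(5.601×10⁶) = 2367 m/s.

v_esc ≈ 2367 m/s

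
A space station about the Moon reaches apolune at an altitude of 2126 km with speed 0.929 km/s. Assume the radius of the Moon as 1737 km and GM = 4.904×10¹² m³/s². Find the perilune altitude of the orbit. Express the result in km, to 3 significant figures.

perilune altitude ≈ 252 km

r_a = 1737 + 2126 = 3863.0 km = 3.863×10⁶ m.
Specific energy ε = v²/2 − μ/r = -8.380×10⁵ J/kg, so a = −μ/(2ε) = 2.926×10⁶ m.
The apsides satisfy r_p + r_a = 2a, so the perilune radius is 2a − r_a = 1.989×10⁶ m = 1989.3 km.
Perilune altitude = 1989.3 − 1737 = 252.31 km.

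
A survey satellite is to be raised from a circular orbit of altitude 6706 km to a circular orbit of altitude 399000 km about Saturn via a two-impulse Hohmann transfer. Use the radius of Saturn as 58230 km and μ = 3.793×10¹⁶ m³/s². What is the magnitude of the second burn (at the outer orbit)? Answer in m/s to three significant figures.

Δv ≈ 4570 m/s

r₁ = 58230 + 6706 = 64936 km = 6.4936×10⁷ m.
r₂ = 58230 + 399000 = 457230 km = 4.5723×10⁸ m.
Transfer ellipse a_t = (r₁ + r₂)/2 = 2.611×10⁸ m.
At r₁: circular v_c1 = √(μ/r₁) = 24170 m/s; transfer-perikrone v_p = √[μ(2/r₁ − 1/a_t)] = 31980 m/s.
At r₂: circular v_c2 = √(μ/r₂) = 9108 m/s; transfer-apokrone v_a = √[μ(2/r₂ − 1/a_t)] = 4542 m/s.
Δv₂ = v_c2 − v_a = 4566 m/s.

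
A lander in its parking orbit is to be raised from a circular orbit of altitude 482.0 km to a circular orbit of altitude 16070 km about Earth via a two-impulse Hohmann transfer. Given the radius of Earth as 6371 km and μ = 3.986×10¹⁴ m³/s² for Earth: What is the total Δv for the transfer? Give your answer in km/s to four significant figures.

Δv_total ≈ 3.145 km/s

r₁ = 6371 + 482.0 = 6853.0 km = 6.8530×10⁶ m.
r₂ = 6371 + 16070 = 22441 km = 2.2441×10⁷ m.
Transfer ellipse a_t = (r₁ + r₂)/2 = 1.465×10⁷ m.
At r₁: circular v_c1 = √(μ/r₁) = 7627 m/s; transfer-perigee v_p = √[μ(2/r₁ − 1/a_t)] = 9440 m/s.
Δv₁ = v_p − v_c1 = 1814 m/s.
At r₂: circular v_c2 = √(μ/r₂) = 4215 m/s; transfer-apogee v_a = √[μ(2/r₂ − 1/a_t)] = 2883 m/s.
Δv₂ = v_c2 − v_a = 1332 m/s.
Total Δv = Δv₁ + Δv₂ = 3145 m/s = 3.145 km/s.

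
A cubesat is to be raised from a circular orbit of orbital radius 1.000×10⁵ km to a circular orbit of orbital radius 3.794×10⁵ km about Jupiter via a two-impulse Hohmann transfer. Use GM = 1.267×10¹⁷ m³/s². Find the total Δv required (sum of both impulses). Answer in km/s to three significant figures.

Δv_total ≈ 15.7 km/s

r₁ = 1.000×10⁵ km = 1.000×10⁸ m.
r₂ = 3.794×10⁵ km = 3.794×10⁸ m.
Transfer ellipse a_t = (r₁ + r₂)/2 = 2.397×10⁸ m.
At r₁: circular v_c1 = √(μ/r₁) = 35590 m/s; transfer-perijove v_p = √[μ(2/r₁ − 1/a_t)] = 44780 m/s.
Δv₁ = v_p − v_c1 = 9187 m/s.
At r₂: circular v_c2 = √(μ/r₂) = 18270 m/s; transfer-apojove v_a = √[μ(2/r₂ − 1/a_t)] = 11800 m/s.
Δv₂ = v_c2 − v_a = 6471 m/s.
Total Δv = Δv₁ + Δv₂ = 15660 m/s = 15.66 km/s.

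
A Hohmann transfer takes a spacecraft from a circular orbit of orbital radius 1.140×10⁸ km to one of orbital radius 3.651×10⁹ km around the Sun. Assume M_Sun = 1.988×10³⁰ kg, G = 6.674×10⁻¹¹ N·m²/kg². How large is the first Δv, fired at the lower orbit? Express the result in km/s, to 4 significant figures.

μ = GM = 6.674×10⁻¹¹ × 1.988×10³⁰ = 1.327×10²⁰ m³/s².
r₁ = 1.140×10⁸ km = 1.140×10¹¹ m.
r₂ = 3.651×10⁹ km = 3.651×10¹² m.
Transfer ellipse a_t = (r₁ + r₂)/2 = 1.882×10¹² m.
At r₁: circular v_c1 = √(μ/r₁) = 34120 m/s; transfer-perihelion v_p = √[μ(2/r₁ − 1/a_t)] = 47510 m/s.
Δv₁ = v_p − v_c1 = 13390 m/s.
= 13.39 km/s.

Δv ≈ 13.39 km/s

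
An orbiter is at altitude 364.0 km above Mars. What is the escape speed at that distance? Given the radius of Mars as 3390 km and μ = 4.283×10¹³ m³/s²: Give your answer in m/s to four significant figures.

v_esc ≈ 4777 m/s

r = 3390 + 364.0 = 3754.0 km = 3.7540×10⁶ m.
Escape speed v_esc = √(2μ/r) = √(2 × 4.283×10¹³ / 3.754×10⁶) = √(2.282×10⁷) = 4777 m/s.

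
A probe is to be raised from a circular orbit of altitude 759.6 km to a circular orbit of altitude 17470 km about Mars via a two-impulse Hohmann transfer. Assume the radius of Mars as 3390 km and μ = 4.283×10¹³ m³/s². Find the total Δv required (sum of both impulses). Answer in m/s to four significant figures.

Δv_total ≈ 1544 m/s

r₁ = 3390 + 759.6 = 4149.6 km = 4.1496×10⁶ m.
r₂ = 3390 + 17470 = 20860 km = 2.0860×10⁷ m.
Transfer ellipse a_t = (r₁ + r₂)/2 = 1.250×10⁷ m.
At r₁: circular v_c1 = √(μ/r₁) = 3213 m/s; transfer-periapsis v_p = √[μ(2/r₁ − 1/a_t)] = 4149 m/s.
Δv₁ = v_p − v_c1 = 936.7 m/s.
At r₂: circular v_c2 = √(μ/r₂) = 1433 m/s; transfer-apoapsis v_a = √[μ(2/r₂ − 1/a_t)] = 825.4 m/s.
Δv₂ = v_c2 − v_a = 607.5 m/s.
Total Δv = Δv₁ + Δv₂ = 1544 m/s.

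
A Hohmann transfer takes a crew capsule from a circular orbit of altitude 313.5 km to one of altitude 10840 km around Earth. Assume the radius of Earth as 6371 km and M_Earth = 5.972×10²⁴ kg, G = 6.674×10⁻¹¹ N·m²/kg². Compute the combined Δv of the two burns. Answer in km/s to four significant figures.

Δv_total ≈ 2.759 km/s

μ = GM = 6.674×10⁻¹¹ × 5.972×10²⁴ = 3.986×10¹⁴ m³/s².
r₁ = 6371 + 313.5 = 6684.5 km = 6.6845×10⁶ m.
r₂ = 6371 + 10840 = 17211 km = 1.7211×10⁷ m.
Transfer ellipse a_t = (r₁ + r₂)/2 = 1.195×10⁷ m.
At r₁: circular v_c1 = √(μ/r₁) = 7722 m/s; transfer-perigee v_p = √[μ(2/r₁ − 1/a_t)] = 9268 m/s.
Δv₁ = v_p − v_c1 = 1546 m/s.
At r₂: circular v_c2 = √(μ/r₂) = 4812 m/s; transfer-apogee v_a = √[μ(2/r₂ − 1/a_t)] = 3599 m/s.
Δv₂ = v_c2 − v_a = 1213 m/s.
Total Δv = Δv₁ + Δv₂ = 2759 m/s = 2.759 km/s.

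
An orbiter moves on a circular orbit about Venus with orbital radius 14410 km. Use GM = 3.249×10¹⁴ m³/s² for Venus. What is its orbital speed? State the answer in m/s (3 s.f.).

v ≈ 4750 m/s

r = 14410 km = 1.441×10⁷ m.
For a circular orbit v = √(μ/r) = √(3.249×10¹⁴ / 1.441×10⁷) = √(2.255×10⁷) = 4748 m/s.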